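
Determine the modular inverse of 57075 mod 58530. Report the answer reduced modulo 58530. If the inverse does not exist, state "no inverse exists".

no inverse exists

Euclidean algorithm on 58530, 57075:
58530 = 1×57075 + 1455
57075 = 39×1455 + 330
1455 = 4×330 + 135
330 = 2×135 + 60
135 = 2×60 + 15
60 = 4×15 + 0
gcd(57075, 58530) = 15 ≠ 1, so 57075 has no multiplicative inverse modulo 58530.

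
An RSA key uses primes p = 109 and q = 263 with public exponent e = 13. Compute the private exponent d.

17413

φ(n) = (p−1)(q−1) = 108·262 = 28296.
Need d with 13·d ≡ 1 (mod 28296). Apply the extended Euclidean algorithm:
28296 = 2176×13 + 8
13 = 1×8 + 5
8 = 1×5 + 3
5 = 1×3 + 2
3 = 1×2 + 1
2 = 2×1 + 0
Back-substitute:
1 = 3 − 2
1 = −5 + 2·3
1 = 2·8 − 3·5
1 = −3·13 + 5·8
1 = 5·28296 − 10883·13
So 13·(-10883) ≡ 1 (mod 28296), hence d ≡ -10883 ≡ 17413 (mod 28296).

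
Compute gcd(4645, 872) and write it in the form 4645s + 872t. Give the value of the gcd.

1

Apply Euclid's algorithm to 4645 and 872:
4645 = 5*872 + 285
872 = 3*285 + 17
285 = 16*17 + 13
17 = 1*13 + 4
13 = 3*4 + 1
4 = 4*1 + 0
gcd(4645, 872) = 1.
Working backward:
1 = 13 − 3·4
1 = −3·17 + 4·13
1 = 4·285 − 67·17
1 = −67·872 + 205·285
1 = 205·4645 − 1092·872
So 1 = (205)·4645 + (-1092)·872.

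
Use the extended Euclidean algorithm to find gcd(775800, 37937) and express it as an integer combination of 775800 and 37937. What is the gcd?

Euclidean algorithm:
775800 = 20×37937 + 17060
37937 = 2×17060 + 3817
17060 = 4×3817 + 1792
3817 = 2×1792 + 233
1792 = 7×233 + 161
233 = 1×161 + 72
161 = 2×72 + 17
72 = 4×17 + 4
17 = 4×4 + 1
4 = 4×1 + 0
gcd(775800, 37937) = 1.
Express as a combination:
1 = 17 − 4·4
1 = −4·72 + 17·17
1 = 17·161 − 38·72
1 = −38·233 + 55·161
1 = 55·1792 − 423·233
1 = −423·3817 + 901·1792
1 = 901·17060 − 4027·3817
1 = −4027·37937 + 8955·17060
1 = 8955·775800 − 183127·37937
So 1 = (8955)·775800 + (-183127)·37937.

1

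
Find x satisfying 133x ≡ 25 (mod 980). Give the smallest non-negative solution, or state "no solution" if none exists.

no solution

gcd(133, 980):
980 = 7·133 + 49
133 = 2·49 + 35
49 = 1·35 + 14
35 = 2·14 + 7
14 = 2·7 + 0
gcd = 7, but 7 ∤ 25, so the congruence has no solution.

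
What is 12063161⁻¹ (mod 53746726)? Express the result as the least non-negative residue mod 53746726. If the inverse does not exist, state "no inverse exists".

no inverse exists

Euclidean algorithm on 53746726, 12063161:
53746726 = 4×12063161 + 5494082
12063161 = 2×5494082 + 1074997
5494082 = 5×1074997 + 119097
1074997 = 9×119097 + 3124
119097 = 38×3124 + 385
3124 = 8×385 + 44
385 = 8×44 + 33
44 = 1×33 + 11
33 = 3×11 + 0
The gcd is 11, not 1, hence no inverse exists.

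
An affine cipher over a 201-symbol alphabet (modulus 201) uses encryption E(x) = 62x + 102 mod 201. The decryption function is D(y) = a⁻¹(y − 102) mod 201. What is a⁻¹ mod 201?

gcd(201, 62) by repeated division:
201 = 3×62 + 15
62 = 4×15 + 2
15 = 7×2 + 1
2 = 2×1 + 0
Since gcd(62, 201) = 1, back-substitute to write 1 as a combination:
1 = 15 − 7·2
1 = −7·62 + 29·15
1 = 29·201 − 94·62
So 62·(-94) ≡ 1 (mod 201), and -94 ≡ 107 (mod 201).

107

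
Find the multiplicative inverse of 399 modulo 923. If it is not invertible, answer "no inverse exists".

731

gcd(923, 399) by repeated division:
923 = 2×399 + 125
399 = 3×125 + 24
125 = 5×24 + 5
24 = 4×5 + 4
5 = 1×4 + 1
4 = 4×1 + 0
gcd = 1, so the inverse exists. Back-substitute:
1 = 5 − 4
1 = −24 + 5·5
1 = 5·125 − 26·24
1 = −26·399 + 83·125
1 = 83·923 − 192·399
So 399·(-192) ≡ 1 (mod 923), and -192 ≡ 731 (mod 923).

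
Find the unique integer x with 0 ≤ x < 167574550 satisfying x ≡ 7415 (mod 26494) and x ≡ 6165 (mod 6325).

123204515

Write x = 7415 + 26494·k. Then 26494·k ≡ 6165 − 7415 ≡ 5075 (mod 6325).
Need 26494⁻¹ mod 6325. Extended Euclid on (6325, 1194):
6325 = 5×1194 + 355
1194 = 3×355 + 129
355 = 2×129 + 97
129 = 1×97 + 32
97 = 3×32 + 1
32 = 32×1 + 0
Back-substitute:
1 = 97 − 3·32
1 = −3·129 + 4·97
1 = 4·355 − 11·129
1 = −11·1194 + 37·355
1 = 37·6325 − 196·1194
26494⁻¹ ≡ 6129 (mod 6325), so k ≡ 6129·5075 ≡ 4650 (mod 6325).
x = 7415 + 26494·4650 = 123204515.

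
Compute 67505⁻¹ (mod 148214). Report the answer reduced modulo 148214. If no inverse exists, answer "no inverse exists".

Run Euclid on (148214, 67505):
148214 = 2×67505 + 13204
67505 = 5×13204 + 1485
13204 = 8×1485 + 1324
1485 = 1×1324 + 161
1324 = 8×161 + 36
161 = 4×36 + 17
36 = 2×17 + 2
17 = 8×2 + 1
2 = 2×1 + 0
Since gcd(67505, 148214) = 1, back-substitute to write 1 as a combination:
1 = 17 − 8·2
1 = −8·36 + 17·17
1 = 17·161 − 76·36
1 = −76·1324 + 625·161
1 = 625·1485 − 701·1324
1 = −701·13204 + 6233·1485
1 = 6233·67505 − 31866·13204
1 = −31866·148214 + 69965·67505
So 67505·69965 ≡ 1 (mod 148214).

69965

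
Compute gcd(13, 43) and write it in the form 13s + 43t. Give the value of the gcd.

1

Repeated division:
43 = 3*13 + 4
13 = 3*4 + 1
4 = 4*1 + 0
gcd(13, 43) = 1.
Back-substituting:
1 = 13 − 3·4
1 = −3·43 + 10·13
So 1 = (-3)·43 + (10)·13.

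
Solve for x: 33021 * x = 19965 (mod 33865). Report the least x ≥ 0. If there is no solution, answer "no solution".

First find gcd(33021, 33865):
33865 = 1*33021 + 844
33021 = 39*844 + 105
844 = 8*105 + 4
105 = 26*4 + 1
4 = 4*1 + 0
gcd = 1, so a unique solution mod 33865 exists.
Back-substitute for the Bézout coefficients:
1 = 105 − 26·4
1 = −26·844 + 209·105
1 = 209·33021 − 8177·844
1 = −8177·33865 + 8386·33021
So 33021·(8386) ≡ 1 (mod 33865), giving 33021⁻¹ ≡ 8386.
x ≡ 33021⁻¹·19965 ≡ 8386·19965 ≡ 31795 (mod 33865).

31795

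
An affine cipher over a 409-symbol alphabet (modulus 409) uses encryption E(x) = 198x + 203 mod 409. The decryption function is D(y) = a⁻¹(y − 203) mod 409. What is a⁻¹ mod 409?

Run Euclid on (409, 198):
409 = 2·198 + 13
198 = 15·13 + 3
13 = 4·3 + 1
3 = 3·1 + 0
Since gcd(198, 409) = 1, back-substitute to write 1 as a combination:
1 = 13 − 4·3
1 = −4·198 + 61·13
1 = 61·409 − 126·198
Hence 198⁻¹ ≡ -126 ≡ 283 (mod 409).

283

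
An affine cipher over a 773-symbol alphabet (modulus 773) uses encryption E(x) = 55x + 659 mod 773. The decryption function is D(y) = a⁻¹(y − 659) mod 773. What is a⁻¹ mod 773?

253

Extended Euclidean algorithm:
773 = 14×55 + 3
55 = 18×3 + 1
3 = 3×1 + 0
gcd = 1, so the inverse exists. Back-substitute:
1 = 55 − 18·3
1 = −18·773 + 253·55
So 55·253 ≡ 1 (mod 773).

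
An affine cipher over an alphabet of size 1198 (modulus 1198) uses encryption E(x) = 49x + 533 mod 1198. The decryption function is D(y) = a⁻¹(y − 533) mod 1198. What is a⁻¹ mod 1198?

489

Run Euclid on (1198, 49):
1198 = 24·49 + 22
49 = 2·22 + 5
22 = 4·5 + 2
5 = 2·2 + 1
2 = 2·1 + 0
gcd = 1, so the inverse exists. Back-substitute:
1 = 5 − 2·2
1 = −2·22 + 9·5
1 = 9·49 − 20·22
1 = −20·1198 + 489·49
So 49·489 ≡ 1 (mod 1198).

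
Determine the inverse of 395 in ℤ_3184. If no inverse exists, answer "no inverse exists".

1459

gcd(3184, 395) by repeated division:
3184 = 8·395 + 24
395 = 16·24 + 11
24 = 2·11 + 2
11 = 5·2 + 1
2 = 2·1 + 0
Since gcd(395, 3184) = 1, back-substitute to write 1 as a combination:
1 = 11 − 5·2
1 = −5·24 + 11·11
1 = 11·395 − 181·24
1 = −181·3184 + 1459·395
So 395·1459 ≡ 1 (mod 3184).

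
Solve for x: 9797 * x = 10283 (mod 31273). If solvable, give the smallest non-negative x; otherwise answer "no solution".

First find gcd(9797, 31273):
31273 = 3×9797 + 1882
9797 = 5×1882 + 387
1882 = 4×387 + 334
387 = 1×334 + 53
334 = 6×53 + 16
53 = 3×16 + 5
16 = 3×5 + 1
5 = 5×1 + 0
gcd = 1, so a unique solution mod 31273 exists.
Back-substitute for the Bézout coefficients:
1 = 16 − 3·5
1 = −3·53 + 10·16
1 = 10·334 − 63·53
1 = −63·387 + 73·334
1 = 73·1882 − 355·387
1 = −355·9797 + 1848·1882
1 = 1848·31273 − 5899·9797
So 9797·(-5899) ≡ 1 (mod 31273), giving 9797⁻¹ ≡ 25374.
x ≡ 9797⁻¹·10283 ≡ 25374·10283 ≡ 10203 (mod 31273).

10203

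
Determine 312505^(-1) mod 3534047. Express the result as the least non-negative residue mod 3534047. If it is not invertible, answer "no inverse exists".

3389487

Extended Euclidean algorithm:
3534047 = 11*312505 + 96492
312505 = 3*96492 + 23029
96492 = 4*23029 + 4376
23029 = 5*4376 + 1149
4376 = 3*1149 + 929
1149 = 1*929 + 220
929 = 4*220 + 49
220 = 4*49 + 24
49 = 2*24 + 1
24 = 24*1 + 0
The gcd is 1. Working backward:
1 = 49 − 2·24
1 = −2·220 + 9·49
1 = 9·929 − 38·220
1 = −38·1149 + 47·929
1 = 47·4376 − 179·1149
1 = −179·23029 + 942·4376
1 = 942·96492 − 3947·23029
1 = −3947·312505 + 12783·96492
1 = 12783·3534047 − 144560·312505
Hence 312505⁻¹ ≡ -144560 ≡ 3389487 (mod 3534047).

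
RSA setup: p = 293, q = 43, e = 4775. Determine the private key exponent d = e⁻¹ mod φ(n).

11663

φ(n) = (p−1)(q−1) = 292·42 = 12264.
Need d with 4775·d ≡ 1 (mod 12264). Apply the extended Euclidean algorithm:
12264 = 2×4775 + 2714
4775 = 1×2714 + 2061
2714 = 1×2061 + 653
2061 = 3×653 + 102
653 = 6×102 + 41
102 = 2×41 + 20
41 = 2×20 + 1
20 = 20×1 + 0
Back-substitute:
1 = 41 − 2·20
1 = −2·102 + 5·41
1 = 5·653 − 32·102
1 = −32·2061 + 101·653
1 = 101·2714 − 133·2061
1 = −133·4775 + 234·2714
1 = 234·12264 − 601·4775
So 4775·(-601) ≡ 1 (mod 12264), hence d ≡ -601 ≡ 11663 (mod 12264).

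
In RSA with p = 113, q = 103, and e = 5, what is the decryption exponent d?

2285

φ(n) = (p−1)(q−1) = 112·102 = 11424.
Need d with 5·d ≡ 1 (mod 11424). Apply the extended Euclidean algorithm:
11424 = 2284·5 + 4
5 = 1·4 + 1
4 = 4·1 + 0
Back-substitute:
1 = 5 − 4
1 = −11424 + 2285·5
So 5·2285 ≡ 1 (mod 11424), hence d = 2285.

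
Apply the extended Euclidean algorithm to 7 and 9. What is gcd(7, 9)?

Repeated division:
9 = 1·7 + 2
7 = 3·2 + 1
2 = 2·1 + 0
gcd(7, 9) = 1.
Back-substituting:
1 = 7 − 3·2
1 = −3·9 + 4·7
So 1 = (-3)·9 + (4)·7.

1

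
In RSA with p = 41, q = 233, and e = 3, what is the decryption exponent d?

6187

φ(n) = (p−1)(q−1) = 40·232 = 9280.
Need d with 3·d ≡ 1 (mod 9280). Apply the extended Euclidean algorithm:
9280 = 3093×3 + 1
3 = 3×1 + 0
Back-substitute:
1 = 9280 − 3093·3
So 3·(-3093) ≡ 1 (mod 9280), hence d ≡ -3093 ≡ 6187 (mod 9280).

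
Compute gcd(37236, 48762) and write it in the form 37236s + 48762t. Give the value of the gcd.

Repeated division:
48762 = 1*37236 + 11526
37236 = 3*11526 + 2658
11526 = 4*2658 + 894
2658 = 2*894 + 870
894 = 1*870 + 24
870 = 36*24 + 6
24 = 4*6 + 0
gcd(37236, 48762) = 6.
Back-substituting:
6 = 870 − 36·24
6 = −36·894 + 37·870
6 = 37·2658 − 110·894
6 = −110·11526 + 477·2658
6 = 477·37236 − 1541·11526
6 = −1541·48762 + 2018·37236
So 6 = (-1541)·48762 + (2018)·37236.

6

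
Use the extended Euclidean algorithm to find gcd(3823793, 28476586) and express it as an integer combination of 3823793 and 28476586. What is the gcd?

Repeated division:
28476586 = 7*3823793 + 1710035
3823793 = 2*1710035 + 403723
1710035 = 4*403723 + 95143
403723 = 4*95143 + 23151
95143 = 4*23151 + 2539
23151 = 9*2539 + 300
2539 = 8*300 + 139
300 = 2*139 + 22
139 = 6*22 + 7
22 = 3*7 + 1
7 = 7*1 + 0
gcd(3823793, 28476586) = 1.
Back-substituting:
1 = 22 − 3·7
1 = −3·139 + 19·22
1 = 19·300 − 41·139
1 = −41·2539 + 347·300
1 = 347·23151 − 3164·2539
1 = −3164·95143 + 13003·23151
1 = 13003·403723 − 55176·95143
1 = −55176·1710035 + 233707·403723
1 = 233707·3823793 − 522590·1710035
1 = −522590·28476586 + 3891837·3823793
So 1 = (-522590)·28476586 + (3891837)·3823793.

1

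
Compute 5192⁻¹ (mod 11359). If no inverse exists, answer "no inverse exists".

Apply the Euclidean algorithm to 11359 and 5192:
11359 = 2·5192 + 975
5192 = 5·975 + 317
975 = 3·317 + 24
317 = 13·24 + 5
24 = 4·5 + 4
5 = 1·4 + 1
4 = 4·1 + 0
gcd = 1, so the inverse exists. Back-substitute:
1 = 5 − 4
1 = −24 + 5·5
1 = 5·317 − 66·24
1 = −66·975 + 203·317
1 = 203·5192 − 1081·975
1 = −1081·11359 + 2365·5192
So 5192·2365 ≡ 1 (mod 11359).

2365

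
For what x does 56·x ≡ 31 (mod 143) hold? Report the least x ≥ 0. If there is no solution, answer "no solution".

First find gcd(56, 143):
143 = 2*56 + 31
56 = 1*31 + 25
31 = 1*25 + 6
25 = 4*6 + 1
6 = 6*1 + 0
gcd = 1, so a unique solution mod 143 exists.
Back-substitute for the Bézout coefficients:
1 = 25 − 4·6
1 = −4·31 + 5·25
1 = 5·56 − 9·31
1 = −9·143 + 23·56
So 56·(23) ≡ 1 (mod 143), giving 56⁻¹ ≡ 23.
x ≡ 56⁻¹·31 ≡ 23·31 ≡ 141 (mod 143).

141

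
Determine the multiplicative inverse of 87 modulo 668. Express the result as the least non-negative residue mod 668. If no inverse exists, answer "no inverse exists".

215

gcd(668, 87) by repeated division:
668 = 7·87 + 59
87 = 1·59 + 28
59 = 2·28 + 3
28 = 9·3 + 1
3 = 3·1 + 0
The gcd is 1. Working backward:
1 = 28 − 9·3
1 = −9·59 + 19·28
1 = 19·87 − 28·59
1 = −28·668 + 215·87
So 87·215 ≡ 1 (mod 668).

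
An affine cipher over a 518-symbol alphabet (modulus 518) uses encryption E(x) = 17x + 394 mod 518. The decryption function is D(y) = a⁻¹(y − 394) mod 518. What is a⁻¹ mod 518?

Extended Euclidean algorithm:
518 = 30×17 + 8
17 = 2×8 + 1
8 = 8×1 + 0
Since gcd(17, 518) = 1, back-substitute to write 1 as a combination:
1 = 17 − 2·8
1 = −2·518 + 61·17
So 17·61 ≡ 1 (mod 518).

61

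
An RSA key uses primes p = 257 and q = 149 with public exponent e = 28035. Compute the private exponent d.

φ(n) = (p−1)(q−1) = 256·148 = 37888.
Need d with 28035·d ≡ 1 (mod 37888). Apply the extended Euclidean algorithm:
37888 = 1×28035 + 9853
28035 = 2×9853 + 8329
9853 = 1×8329 + 1524
8329 = 5×1524 + 709
1524 = 2×709 + 106
709 = 6×106 + 73
106 = 1×73 + 33
73 = 2×33 + 7
33 = 4×7 + 5
7 = 1×5 + 2
5 = 2×2 + 1
2 = 2×1 + 0
Back-substitute:
1 = 5 − 2·2
1 = −2·7 + 3·5
1 = 3·33 − 14·7
1 = −14·73 + 31·33
1 = 31·106 − 45·73
1 = −45·709 + 301·106
1 = 301·1524 − 647·709
1 = −647·8329 + 3536·1524
1 = 3536·9853 − 4183·8329
1 = −4183·28035 + 11902·9853
1 = 11902·37888 − 16085·28035
So 28035·(-16085) ≡ 1 (mod 37888), hence d ≡ -16085 ≡ 21803 (mod 37888).

21803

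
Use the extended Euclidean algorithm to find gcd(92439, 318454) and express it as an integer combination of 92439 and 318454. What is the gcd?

1

Repeated division:
318454 = 3*92439 + 41137
92439 = 2*41137 + 10165
41137 = 4*10165 + 477
10165 = 21*477 + 148
477 = 3*148 + 33
148 = 4*33 + 16
33 = 2*16 + 1
16 = 16*1 + 0
gcd(92439, 318454) = 1.
Express as a combination:
1 = 33 − 2·16
1 = −2·148 + 9·33
1 = 9·477 − 29·148
1 = −29·10165 + 618·477
1 = 618·41137 − 2501·10165
1 = −2501·92439 + 5620·41137
1 = 5620·318454 − 19361·92439
So 1 = (5620)·318454 + (-19361)·92439.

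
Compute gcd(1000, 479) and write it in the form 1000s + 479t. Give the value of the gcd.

1

Repeated division:
1000 = 2·479 + 42
479 = 11·42 + 17
42 = 2·17 + 8
17 = 2·8 + 1
8 = 8·1 + 0
gcd(1000, 479) = 1.
Express as a combination:
1 = 17 − 2·8
1 = −2·42 + 5·17
1 = 5·479 − 57·42
1 = −57·1000 + 119·479
So 1 = (-57)·1000 + (119)·479.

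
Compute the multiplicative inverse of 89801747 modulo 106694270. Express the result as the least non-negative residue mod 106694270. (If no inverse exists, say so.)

95256963

Extended Euclidean algorithm:
106694270 = 1·89801747 + 16892523
89801747 = 5·16892523 + 5339132
16892523 = 3·5339132 + 875127
5339132 = 6·875127 + 88370
875127 = 9·88370 + 79797
88370 = 1·79797 + 8573
79797 = 9·8573 + 2640
8573 = 3·2640 + 653
2640 = 4·653 + 28
653 = 23·28 + 9
28 = 3·9 + 1
9 = 9·1 + 0
gcd = 1, so the inverse exists. Back-substitute:
1 = 28 − 3·9
1 = −3·653 + 70·28
1 = 70·2640 − 283·653
1 = −283·8573 + 919·2640
1 = 919·79797 − 8554·8573
1 = −8554·88370 + 9473·79797
1 = 9473·875127 − 93811·88370
1 = −93811·5339132 + 572339·875127
1 = 572339·16892523 − 1810828·5339132
1 = −1810828·89801747 + 9626479·16892523
1 = 9626479·106694270 − 11437307·89801747
Thus 89801747·(-11437307) ≡ 1 (mod 106694270); reducing, -11437307 mod 106694270 = 95256963.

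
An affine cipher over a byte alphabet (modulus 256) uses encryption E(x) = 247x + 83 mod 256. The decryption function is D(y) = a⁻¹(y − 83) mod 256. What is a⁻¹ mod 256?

Apply the Euclidean algorithm to 256 and 247:
256 = 1×247 + 9
247 = 27×9 + 4
9 = 2×4 + 1
4 = 4×1 + 0
The gcd is 1. Working backward:
1 = 9 − 2·4
1 = −2·247 + 55·9
1 = 55·256 − 57·247
Hence 247⁻¹ ≡ -57 ≡ 199 (mod 256).

199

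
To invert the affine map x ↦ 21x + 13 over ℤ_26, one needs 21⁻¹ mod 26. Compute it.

Apply the Euclidean algorithm to 26 and 21:
26 = 1*21 + 5
21 = 4*5 + 1
5 = 5*1 + 0
The gcd is 1. Working backward:
1 = 21 − 4·5
1 = −4·26 + 5·21
So 21·5 ≡ 1 (mod 26).

5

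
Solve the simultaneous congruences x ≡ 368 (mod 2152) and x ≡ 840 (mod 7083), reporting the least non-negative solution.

12636912

Write x = 368 + 2152·k. Then 2152·k ≡ 840 − 368 ≡ 472 (mod 7083).
Need 2152⁻¹ mod 7083. Extended Euclid on (7083, 2152):
7083 = 3*2152 + 627
2152 = 3*627 + 271
627 = 2*271 + 85
271 = 3*85 + 16
85 = 5*16 + 5
16 = 3*5 + 1
5 = 5*1 + 0
Back-substitute:
1 = 16 − 3·5
1 = −3·85 + 16·16
1 = 16·271 − 51·85
1 = −51·627 + 118·271
1 = 118·2152 − 405·627
1 = −405·7083 + 1333·2152
2152⁻¹ ≡ 1333 (mod 7083), so k ≡ 1333·472 ≡ 5872 (mod 7083).
x = 368 + 2152·5872 = 12636912.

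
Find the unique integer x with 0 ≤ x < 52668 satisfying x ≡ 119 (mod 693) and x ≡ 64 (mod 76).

Write x = 119 + 693·k. Then 693·k ≡ 64 − 119 ≡ 21 (mod 76).
Need 693⁻¹ mod 76. Extended Euclid on (76, 9):
76 = 8·9 + 4
9 = 2·4 + 1
4 = 4·1 + 0
Back-substitute:
1 = 9 − 2·4
1 = −2·76 + 17·9
693⁻¹ ≡ 17 (mod 76), so k ≡ 17·21 ≡ 53 (mod 76).
x = 119 + 693·53 = 36848.

36848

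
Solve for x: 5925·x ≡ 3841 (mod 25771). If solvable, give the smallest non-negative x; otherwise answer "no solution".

First find gcd(5925, 25771):
25771 = 4*5925 + 2071
5925 = 2*2071 + 1783
2071 = 1*1783 + 288
1783 = 6*288 + 55
288 = 5*55 + 13
55 = 4*13 + 3
13 = 4*3 + 1
3 = 3*1 + 0
gcd = 1, so a unique solution mod 25771 exists.
Back-substitute for the Bézout coefficients:
1 = 13 − 4·3
1 = −4·55 + 17·13
1 = 17·288 − 89·55
1 = −89·1783 + 551·288
1 = 551·2071 − 640·1783
1 = −640·5925 + 1831·2071
1 = 1831·25771 − 7964·5925
So 5925·(-7964) ≡ 1 (mod 25771), giving 5925⁻¹ ≡ 17807.
x ≡ 5925⁻¹·3841 ≡ 17807·3841 ≡ 453 (mod 25771).

453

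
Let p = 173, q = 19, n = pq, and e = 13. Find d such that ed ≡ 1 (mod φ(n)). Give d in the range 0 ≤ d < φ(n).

1429

φ(n) = (p−1)(q−1) = 172·18 = 3096.
Need d with 13·d ≡ 1 (mod 3096). Apply the extended Euclidean algorithm:
3096 = 238*13 + 2
13 = 6*2 + 1
2 = 2*1 + 0
Back-substitute:
1 = 13 − 6·2
1 = −6·3096 + 1429·13
So 13·1429 ≡ 1 (mod 3096), hence d = 1429.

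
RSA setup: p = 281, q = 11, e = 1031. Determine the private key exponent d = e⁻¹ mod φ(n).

1271

φ(n) = (p−1)(q−1) = 280·10 = 2800.
Need d with 1031·d ≡ 1 (mod 2800). Apply the extended Euclidean algorithm:
2800 = 2·1031 + 738
1031 = 1·738 + 293
738 = 2·293 + 152
293 = 1·152 + 141
152 = 1·141 + 11
141 = 12·11 + 9
11 = 1·9 + 2
9 = 4·2 + 1
2 = 2·1 + 0
Back-substitute:
1 = 9 − 4·2
1 = −4·11 + 5·9
1 = 5·141 − 64·11
1 = −64·152 + 69·141
1 = 69·293 − 133·152
1 = −133·738 + 335·293
1 = 335·1031 − 468·738
1 = −468·2800 + 1271·1031
So 1031·1271 ≡ 1 (mod 2800), hence d = 1271.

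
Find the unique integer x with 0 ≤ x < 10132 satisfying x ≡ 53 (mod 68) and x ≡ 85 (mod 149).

Write x = 53 + 68·k. Then 68·k ≡ 85 − 53 ≡ 32 (mod 149).
Need 68⁻¹ mod 149. Extended Euclid on (149, 68):
149 = 2*68 + 13
68 = 5*13 + 3
13 = 4*3 + 1
3 = 3*1 + 0
Back-substitute:
1 = 13 − 4·3
1 = −4·68 + 21·13
1 = 21·149 − 46·68
68⁻¹ ≡ 103 (mod 149), so k ≡ 103·32 ≡ 18 (mod 149).
x = 53 + 68·18 = 1277.

1277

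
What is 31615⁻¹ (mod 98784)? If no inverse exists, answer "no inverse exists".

67135

Run Euclid on (98784, 31615):
98784 = 3×31615 + 3939
31615 = 8×3939 + 103
3939 = 38×103 + 25
103 = 4×25 + 3
25 = 8×3 + 1
3 = 3×1 + 0
Since gcd(31615, 98784) = 1, back-substitute to write 1 as a combination:
1 = 25 − 8·3
1 = −8·103 + 33·25
1 = 33·3939 − 1262·103
1 = −1262·31615 + 10129·3939
1 = 10129·98784 − 31649·31615
Hence 31615⁻¹ ≡ -31649 ≡ 67135 (mod 98784).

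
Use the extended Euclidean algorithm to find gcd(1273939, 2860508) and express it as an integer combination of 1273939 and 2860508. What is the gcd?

1

Apply Euclid's algorithm to 2860508 and 1273939:
2860508 = 2*1273939 + 312630
1273939 = 4*312630 + 23419
312630 = 13*23419 + 8183
23419 = 2*8183 + 7053
8183 = 1*7053 + 1130
7053 = 6*1130 + 273
1130 = 4*273 + 38
273 = 7*38 + 7
38 = 5*7 + 3
7 = 2*3 + 1
3 = 3*1 + 0
gcd(1273939, 2860508) = 1.
Express as a combination:
1 = 7 − 2·3
1 = −2·38 + 11·7
1 = 11·273 − 79·38
1 = −79·1130 + 327·273
1 = 327·7053 − 2041·1130
1 = −2041·8183 + 2368·7053
1 = 2368·23419 − 6777·8183
1 = −6777·312630 + 90469·23419
1 = 90469·1273939 − 368653·312630
1 = −368653·2860508 + 827775·1273939
So 1 = (-368653)·2860508 + (827775)·1273939.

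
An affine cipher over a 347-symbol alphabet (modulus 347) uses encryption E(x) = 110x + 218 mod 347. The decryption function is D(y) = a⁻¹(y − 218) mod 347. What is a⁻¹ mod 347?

Run Euclid on (347, 110):
347 = 3×110 + 17
110 = 6×17 + 8
17 = 2×8 + 1
8 = 8×1 + 0
Since gcd(110, 347) = 1, back-substitute to write 1 as a combination:
1 = 17 − 2·8
1 = −2·110 + 13·17
1 = 13·347 − 41·110
Thus 110·(-41) ≡ 1 (mod 347); reducing, -41 mod 347 = 306.

306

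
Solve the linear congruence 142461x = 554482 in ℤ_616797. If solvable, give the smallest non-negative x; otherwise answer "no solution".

no solution

gcd(142461, 616797):
616797 = 4×142461 + 46953
142461 = 3×46953 + 1602
46953 = 29×1602 + 495
1602 = 3×495 + 117
495 = 4×117 + 27
117 = 4×27 + 9
27 = 3×9 + 0
gcd = 9, but 9 ∤ 554482, so the congruence has no solution.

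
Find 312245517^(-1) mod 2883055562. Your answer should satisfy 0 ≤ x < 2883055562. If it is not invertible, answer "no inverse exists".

354920509

Apply the Euclidean algorithm to 2883055562 and 312245517:
2883055562 = 9×312245517 + 72845909
312245517 = 4×72845909 + 20861881
72845909 = 3×20861881 + 10260266
20861881 = 2×10260266 + 341349
10260266 = 30×341349 + 19796
341349 = 17×19796 + 4817
19796 = 4×4817 + 528
4817 = 9×528 + 65
528 = 8×65 + 8
65 = 8×8 + 1
8 = 8×1 + 0
Since gcd(312245517, 2883055562) = 1, back-substitute to write 1 as a combination:
1 = 65 − 8·8
1 = −8·528 + 65·65
1 = 65·4817 − 593·528
1 = −593·19796 + 2437·4817
1 = 2437·341349 − 42022·19796
1 = −42022·10260266 + 1263097·341349
1 = 1263097·20861881 − 2568216·10260266
1 = −2568216·72845909 + 8967745·20861881
1 = 8967745·312245517 − 38439196·72845909
1 = −38439196·2883055562 + 354920509·312245517
So 312245517·354920509 ≡ 1 (mod 2883055562).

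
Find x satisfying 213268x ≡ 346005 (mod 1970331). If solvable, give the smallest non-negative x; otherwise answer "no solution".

First find gcd(213268, 1970331):
1970331 = 9·213268 + 50919
213268 = 4·50919 + 9592
50919 = 5·9592 + 2959
9592 = 3·2959 + 715
2959 = 4·715 + 99
715 = 7·99 + 22
99 = 4·22 + 11
22 = 2·11 + 0
gcd = 11 and 11 | 346005, so solutions exist. Divide through by 11: 19388x ≡ 31455 (mod 179121).
Now find 19388⁻¹ mod 179121:
179121 = 9×19388 + 4629
19388 = 4×4629 + 872
4629 = 5×872 + 269
872 = 3×269 + 65
269 = 4×65 + 9
65 = 7×9 + 2
9 = 4×2 + 1
2 = 2×1 + 0
Back-substitute:
1 = 9 − 4·2
1 = −4·65 + 29·9
1 = 29·269 − 120·65
1 = −120·872 + 389·269
1 = 389·4629 − 2065·872
1 = −2065·19388 + 8649·4629
1 = 8649·179121 − 79906·19388
So 19388·(-79906) ≡ 1 (mod 179121), i.e. 19388⁻¹ ≡ 99215.
Then x ≡ 99215·31455 ≡ 161763 (mod 179121); the smallest non-negative solution is x = 161763.

161763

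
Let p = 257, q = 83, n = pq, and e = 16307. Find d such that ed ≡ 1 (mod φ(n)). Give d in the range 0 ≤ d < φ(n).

φ(n) = (p−1)(q−1) = 256·82 = 20992.
Need d with 16307·d ≡ 1 (mod 20992). Apply the extended Euclidean algorithm:
20992 = 1*16307 + 4685
16307 = 3*4685 + 2252
4685 = 2*2252 + 181
2252 = 12*181 + 80
181 = 2*80 + 21
80 = 3*21 + 17
21 = 1*17 + 4
17 = 4*4 + 1
4 = 4*1 + 0
Back-substitute:
1 = 17 − 4·4
1 = −4·21 + 5·17
1 = 5·80 − 19·21
1 = −19·181 + 43·80
1 = 43·2252 − 535·181
1 = −535·4685 + 1113·2252
1 = 1113·16307 − 3874·4685
1 = −3874·20992 + 4987·16307
So 16307·4987 ≡ 1 (mod 20992), hence d = 4987.

4987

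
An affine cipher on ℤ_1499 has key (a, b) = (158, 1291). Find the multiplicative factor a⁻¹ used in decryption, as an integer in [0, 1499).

1129

Apply the Euclidean algorithm to 1499 and 158:
1499 = 9*158 + 77
158 = 2*77 + 4
77 = 19*4 + 1
4 = 4*1 + 0
gcd = 1, so the inverse exists. Back-substitute:
1 = 77 − 19·4
1 = −19·158 + 39·77
1 = 39·1499 − 370·158
So 158·(-370) ≡ 1 (mod 1499), and -370 ≡ 1129 (mod 1499).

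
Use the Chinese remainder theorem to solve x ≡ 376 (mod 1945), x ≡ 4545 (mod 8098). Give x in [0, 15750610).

Write x = 376 + 1945·k. Then 1945·k ≡ 4545 − 376 ≡ 4169 (mod 8098).
Need 1945⁻¹ mod 8098. Extended Euclid on (8098, 1945):
8098 = 4·1945 + 318
1945 = 6·318 + 37
318 = 8·37 + 22
37 = 1·22 + 15
22 = 1·15 + 7
15 = 2·7 + 1
7 = 7·1 + 0
Back-substitute:
1 = 15 − 2·7
1 = −2·22 + 3·15
1 = 3·37 − 5·22
1 = −5·318 + 43·37
1 = 43·1945 − 263·318
1 = −263·8098 + 1095·1945
1945⁻¹ ≡ 1095 (mod 8098), so k ≡ 1095·4169 ≡ 5881 (mod 8098).
x = 376 + 1945·5881 = 11438921.

11438921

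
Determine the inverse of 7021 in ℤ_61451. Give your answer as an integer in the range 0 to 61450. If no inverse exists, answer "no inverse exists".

Apply the Euclidean algorithm to 61451 and 7021:
61451 = 8·7021 + 5283
7021 = 1·5283 + 1738
5283 = 3·1738 + 69
1738 = 25·69 + 13
69 = 5·13 + 4
13 = 3·4 + 1
4 = 4·1 + 0
Since gcd(7021, 61451) = 1, back-substitute to write 1 as a combination:
1 = 13 − 3·4
1 = −3·69 + 16·13
1 = 16·1738 − 403·69
1 = −403·5283 + 1225·1738
1 = 1225·7021 − 1628·5283
1 = −1628·61451 + 14249·7021
So 7021·14249 ≡ 1 (mod 61451).

14249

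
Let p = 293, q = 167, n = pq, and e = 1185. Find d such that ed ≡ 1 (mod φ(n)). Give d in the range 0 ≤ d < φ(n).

φ(n) = (p−1)(q−1) = 292·166 = 48472.
Need d with 1185·d ≡ 1 (mod 48472). Apply the extended Euclidean algorithm:
48472 = 40*1185 + 1072
1185 = 1*1072 + 113
1072 = 9*113 + 55
113 = 2*55 + 3
55 = 18*3 + 1
3 = 3*1 + 0
Back-substitute:
1 = 55 − 18·3
1 = −18·113 + 37·55
1 = 37·1072 − 351·113
1 = −351·1185 + 388·1072
1 = 388·48472 − 15871·1185
So 1185·(-15871) ≡ 1 (mod 48472), hence d ≡ -15871 ≡ 32601 (mod 48472).

32601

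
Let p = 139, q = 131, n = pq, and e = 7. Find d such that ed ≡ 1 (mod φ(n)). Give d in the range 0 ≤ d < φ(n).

2563

φ(n) = (p−1)(q−1) = 138·130 = 17940.
Need d with 7·d ≡ 1 (mod 17940). Apply the extended Euclidean algorithm:
17940 = 2562×7 + 6
7 = 1×6 + 1
6 = 6×1 + 0
Back-substitute:
1 = 7 − 6
1 = −17940 + 2563·7
So 7·2563 ≡ 1 (mod 17940), hence d = 2563.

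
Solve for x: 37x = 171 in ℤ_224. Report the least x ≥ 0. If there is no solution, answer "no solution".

47

First find gcd(37, 224):
224 = 6*37 + 2
37 = 18*2 + 1
2 = 2*1 + 0
gcd = 1, so a unique solution mod 224 exists.
Back-substitute for the Bézout coefficients:
1 = 37 − 18·2
1 = −18·224 + 109·37
So 37·(109) ≡ 1 (mod 224), giving 37⁻¹ ≡ 109.
x ≡ 37⁻¹·171 ≡ 109·171 ≡ 47 (mod 224).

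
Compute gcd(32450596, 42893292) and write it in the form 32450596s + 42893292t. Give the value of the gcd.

4

Apply Euclid's algorithm to 42893292 and 32450596:
42893292 = 1×32450596 + 10442696
32450596 = 3×10442696 + 1122508
10442696 = 9×1122508 + 340124
1122508 = 3×340124 + 102136
340124 = 3×102136 + 33716
102136 = 3×33716 + 988
33716 = 34×988 + 124
988 = 7×124 + 120
124 = 1×120 + 4
120 = 30×4 + 0
gcd(32450596, 42893292) = 4.
Back-substituting:
4 = 124 − 120
4 = −988 + 8·124
4 = 8·33716 − 273·988
4 = −273·102136 + 827·33716
4 = 827·340124 − 2754·102136
4 = −2754·1122508 + 9089·340124
4 = 9089·10442696 − 84555·1122508
4 = −84555·32450596 + 262754·10442696
4 = 262754·42893292 − 347309·32450596
So 4 = (262754)·42893292 + (-347309)·32450596.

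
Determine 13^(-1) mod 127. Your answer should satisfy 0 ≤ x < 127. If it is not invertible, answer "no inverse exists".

Extended Euclidean algorithm:
127 = 9*13 + 10
13 = 1*10 + 3
10 = 3*3 + 1
3 = 3*1 + 0
gcd = 1, so the inverse exists. Back-substitute:
1 = 10 − 3·3
1 = −3·13 + 4·10
1 = 4·127 − 39·13
Hence 13⁻¹ ≡ -39 ≡ 88 (mod 127).

88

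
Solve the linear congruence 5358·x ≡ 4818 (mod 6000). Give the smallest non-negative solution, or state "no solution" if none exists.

First find gcd(5358, 6000):
6000 = 1·5358 + 642
5358 = 8·642 + 222
642 = 2·222 + 198
222 = 1·198 + 24
198 = 8·24 + 6
24 = 4·6 + 0
gcd = 6 and 6 | 4818, so solutions exist. Divide through by 6: 893x ≡ 803 (mod 1000).
Now find 893⁻¹ mod 1000:
1000 = 1*893 + 107
893 = 8*107 + 37
107 = 2*37 + 33
37 = 1*33 + 4
33 = 8*4 + 1
4 = 4*1 + 0
Back-substitute:
1 = 33 − 8·4
1 = −8·37 + 9·33
1 = 9·107 − 26·37
1 = −26·893 + 217·107
1 = 217·1000 − 243·893
So 893·(-243) ≡ 1 (mod 1000), i.e. 893⁻¹ ≡ 757.
Then x ≡ 757·803 ≡ 871 (mod 1000); the smallest non-negative solution is x = 871.

871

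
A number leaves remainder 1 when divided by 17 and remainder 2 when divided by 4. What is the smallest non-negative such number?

18

Write x = 1 + 17·k. Then 17·k ≡ 2 − 1 ≡ 1 (mod 4).
Need 17⁻¹ mod 4. Extended Euclid on (4, 1):
4 = 4*1 + 0
17⁻¹ ≡ 1 (mod 4), so k ≡ 1·1 ≡ 1 (mod 4).
x = 1 + 17·1 = 18.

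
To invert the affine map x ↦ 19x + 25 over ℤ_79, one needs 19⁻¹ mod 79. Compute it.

Extended Euclidean algorithm:
79 = 4×19 + 3
19 = 6×3 + 1
3 = 3×1 + 0
The gcd is 1. Working backward:
1 = 19 − 6·3
1 = −6·79 + 25·19
So 19·25 ≡ 1 (mod 79).

25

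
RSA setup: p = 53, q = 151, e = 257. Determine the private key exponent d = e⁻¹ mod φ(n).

φ(n) = (p−1)(q−1) = 52·150 = 7800.
Need d with 257·d ≡ 1 (mod 7800). Apply the extended Euclidean algorithm:
7800 = 30*257 + 90
257 = 2*90 + 77
90 = 1*77 + 13
77 = 5*13 + 12
13 = 1*12 + 1
12 = 12*1 + 0
Back-substitute:
1 = 13 − 12
1 = −77 + 6·13
1 = 6·90 − 7·77
1 = −7·257 + 20·90
1 = 20·7800 − 607·257
So 257·(-607) ≡ 1 (mod 7800), hence d ≡ -607 ≡ 7193 (mod 7800).

7193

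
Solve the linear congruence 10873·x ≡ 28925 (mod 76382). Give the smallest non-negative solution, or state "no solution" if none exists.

33357

First find gcd(10873, 76382):
76382 = 7·10873 + 271
10873 = 40·271 + 33
271 = 8·33 + 7
33 = 4·7 + 5
7 = 1·5 + 2
5 = 2·2 + 1
2 = 2·1 + 0
gcd = 1, so a unique solution mod 76382 exists.
Back-substitute for the Bézout coefficients:
1 = 5 − 2·2
1 = −2·7 + 3·5
1 = 3·33 − 14·7
1 = −14·271 + 115·33
1 = 115·10873 − 4614·271
1 = −4614·76382 + 32413·10873
So 10873·(32413) ≡ 1 (mod 76382), giving 10873⁻¹ ≡ 32413.
x ≡ 10873⁻¹·28925 ≡ 32413·28925 ≡ 33357 (mod 76382).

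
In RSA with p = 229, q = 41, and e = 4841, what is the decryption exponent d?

φ(n) = (p−1)(q−1) = 228·40 = 9120.
Need d with 4841·d ≡ 1 (mod 9120). Apply the extended Euclidean algorithm:
9120 = 1*4841 + 4279
4841 = 1*4279 + 562
4279 = 7*562 + 345
562 = 1*345 + 217
345 = 1*217 + 128
217 = 1*128 + 89
128 = 1*89 + 39
89 = 2*39 + 11
39 = 3*11 + 6
11 = 1*6 + 5
6 = 1*5 + 1
5 = 5*1 + 0
Back-substitute:
1 = 6 − 5
1 = −11 + 2·6
1 = 2·39 − 7·11
1 = −7·89 + 16·39
1 = 16·128 − 23·89
1 = −23·217 + 39·128
1 = 39·345 − 62·217
1 = −62·562 + 101·345
1 = 101·4279 − 769·562
1 = −769·4841 + 870·4279
1 = 870·9120 − 1639·4841
So 4841·(-1639) ≡ 1 (mod 9120), hence d ≡ -1639 ≡ 7481 (mod 9120).

7481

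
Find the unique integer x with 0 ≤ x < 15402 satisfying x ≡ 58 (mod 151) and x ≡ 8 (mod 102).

Write x = 58 + 151·k. Then 151·k ≡ 8 − 58 ≡ 52 (mod 102).
Need 151⁻¹ mod 102. Extended Euclid on (102, 49):
102 = 2·49 + 4
49 = 12·4 + 1
4 = 4·1 + 0
Back-substitute:
1 = 49 − 12·4
1 = −12·102 + 25·49
151⁻¹ ≡ 25 (mod 102), so k ≡ 25·52 ≡ 76 (mod 102).
x = 58 + 151·76 = 11534.

11534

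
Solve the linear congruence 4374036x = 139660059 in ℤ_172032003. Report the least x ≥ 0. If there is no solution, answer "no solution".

no solution

gcd(4374036, 172032003):
172032003 = 39·4374036 + 1444599
4374036 = 3·1444599 + 40239
1444599 = 35·40239 + 36234
40239 = 1·36234 + 4005
36234 = 9·4005 + 189
4005 = 21·189 + 36
189 = 5·36 + 9
36 = 4·9 + 0
gcd = 9, but 9 ∤ 139660059, so the congruence has no solution.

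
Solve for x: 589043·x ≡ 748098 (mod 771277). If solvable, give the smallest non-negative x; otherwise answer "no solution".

54026

First find gcd(589043, 771277):
771277 = 1·589043 + 182234
589043 = 3·182234 + 42341
182234 = 4·42341 + 12870
42341 = 3·12870 + 3731
12870 = 3·3731 + 1677
3731 = 2·1677 + 377
1677 = 4·377 + 169
377 = 2·169 + 39
169 = 4·39 + 13
39 = 3·13 + 0
gcd = 13 and 13 | 748098, so solutions exist. Divide through by 13: 45311x ≡ 57546 (mod 59329).
Now find 45311⁻¹ mod 59329:
59329 = 1*45311 + 14018
45311 = 3*14018 + 3257
14018 = 4*3257 + 990
3257 = 3*990 + 287
990 = 3*287 + 129
287 = 2*129 + 29
129 = 4*29 + 13
29 = 2*13 + 3
13 = 4*3 + 1
3 = 3*1 + 0
Back-substitute:
1 = 13 − 4·3
1 = −4·29 + 9·13
1 = 9·129 − 40·29
1 = −40·287 + 89·129
1 = 89·990 − 307·287
1 = −307·3257 + 1010·990
1 = 1010·14018 − 4347·3257
1 = −4347·45311 + 14051·14018
1 = 14051·59329 − 18398·45311
So 45311·(-18398) ≡ 1 (mod 59329), i.e. 45311⁻¹ ≡ 40931.
Then x ≡ 40931·57546 ≡ 54026 (mod 59329); the smallest non-negative solution is x = 54026.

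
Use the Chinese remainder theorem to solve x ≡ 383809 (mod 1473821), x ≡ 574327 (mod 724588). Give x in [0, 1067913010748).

242193388739

Write x = 383809 + 1473821·k. Then 1473821·k ≡ 574327 − 383809 ≡ 190518 (mod 724588).
Need 1473821⁻¹ mod 724588. Extended Euclid on (724588, 24645):
724588 = 29·24645 + 9883
24645 = 2·9883 + 4879
9883 = 2·4879 + 125
4879 = 39·125 + 4
125 = 31·4 + 1
4 = 4·1 + 0
Back-substitute:
1 = 125 − 31·4
1 = −31·4879 + 1210·125
1 = 1210·9883 − 2451·4879
1 = −2451·24645 + 6112·9883
1 = 6112·724588 − 179699·24645
1473821⁻¹ ≡ 544889 (mod 724588), so k ≡ 544889·190518 ≡ 164330 (mod 724588).
x = 383809 + 1473821·164330 = 242193388739.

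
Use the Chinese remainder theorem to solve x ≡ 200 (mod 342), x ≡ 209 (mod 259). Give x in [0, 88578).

Write x = 200 + 342·k. Then 342·k ≡ 209 − 200 ≡ 9 (mod 259).
Need 342⁻¹ mod 259. Extended Euclid on (259, 83):
259 = 3×83 + 10
83 = 8×10 + 3
10 = 3×3 + 1
3 = 3×1 + 0
Back-substitute:
1 = 10 − 3·3
1 = −3·83 + 25·10
1 = 25·259 − 78·83
342⁻¹ ≡ 181 (mod 259), so k ≡ 181·9 ≡ 75 (mod 259).
x = 200 + 342·75 = 25850.

25850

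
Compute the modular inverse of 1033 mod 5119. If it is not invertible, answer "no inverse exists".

3895

gcd(5119, 1033) by repeated division:
5119 = 4·1033 + 987
1033 = 1·987 + 46
987 = 21·46 + 21
46 = 2·21 + 4
21 = 5·4 + 1
4 = 4·1 + 0
Since gcd(1033, 5119) = 1, back-substitute to write 1 as a combination:
1 = 21 − 5·4
1 = −5·46 + 11·21
1 = 11·987 − 236·46
1 = −236·1033 + 247·987
1 = 247·5119 − 1224·1033
Thus 1033·(-1224) ≡ 1 (mod 5119); reducing, -1224 mod 5119 = 3895.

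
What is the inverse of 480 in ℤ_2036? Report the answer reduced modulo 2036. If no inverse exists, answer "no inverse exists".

no inverse exists

Euclidean algorithm on 2036, 480:
2036 = 4×480 + 116
480 = 4×116 + 16
116 = 7×16 + 4
16 = 4×4 + 0
Since gcd = 4 > 1, 480 is not a unit mod 2036.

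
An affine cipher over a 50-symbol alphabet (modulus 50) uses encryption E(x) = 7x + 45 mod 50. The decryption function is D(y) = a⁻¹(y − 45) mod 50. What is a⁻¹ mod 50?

Apply the Euclidean algorithm to 50 and 7:
50 = 7*7 + 1
7 = 7*1 + 0
The gcd is 1. Working backward:
1 = 50 − 7·7
So 7·(-7) ≡ 1 (mod 50), and -7 ≡ 43 (mod 50).

43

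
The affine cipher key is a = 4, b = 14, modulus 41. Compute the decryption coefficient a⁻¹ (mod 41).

31

Apply the Euclidean algorithm to 41 and 4:
41 = 10·4 + 1
4 = 4·1 + 0
The gcd is 1. Working backward:
1 = 41 − 10·4
Thus 4·(-10) ≡ 1 (mod 41); reducing, -10 mod 41 = 31.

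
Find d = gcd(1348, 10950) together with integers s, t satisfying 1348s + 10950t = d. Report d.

2

Euclidean algorithm:
10950 = 8×1348 + 166
1348 = 8×166 + 20
166 = 8×20 + 6
20 = 3×6 + 2
6 = 3×2 + 0
gcd(1348, 10950) = 2.
Back-substituting:
2 = 20 − 3·6
2 = −3·166 + 25·20
2 = 25·1348 − 203·166
2 = −203·10950 + 1649·1348
So 2 = (-203)·10950 + (1649)·1348.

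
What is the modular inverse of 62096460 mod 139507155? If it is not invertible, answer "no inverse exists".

no inverse exists

Compute gcd(62096460, 139507155):
139507155 = 2·62096460 + 15314235
62096460 = 4·15314235 + 839520
15314235 = 18·839520 + 202875
839520 = 4·202875 + 28020
202875 = 7·28020 + 6735
28020 = 4·6735 + 1080
6735 = 6·1080 + 255
1080 = 4·255 + 60
255 = 4·60 + 15
60 = 4·15 + 0
Since gcd = 15 > 1, 62096460 is not a unit mod 139507155.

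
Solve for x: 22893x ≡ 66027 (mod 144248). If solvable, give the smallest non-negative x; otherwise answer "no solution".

First find gcd(22893, 144248):
144248 = 6×22893 + 6890
22893 = 3×6890 + 2223
6890 = 3×2223 + 221
2223 = 10×221 + 13
221 = 17×13 + 0
gcd = 13 and 13 | 66027, so solutions exist. Divide through by 13: 1761x ≡ 5079 (mod 11096).
Now find 1761⁻¹ mod 11096:
11096 = 6·1761 + 530
1761 = 3·530 + 171
530 = 3·171 + 17
171 = 10·17 + 1
17 = 17·1 + 0
Back-substitute:
1 = 171 − 10·17
1 = −10·530 + 31·171
1 = 31·1761 − 103·530
1 = −103·11096 + 649·1761
So 1761⁻¹ ≡ 649 (mod 11096).
Then x ≡ 649·5079 ≡ 759 (mod 11096); the smallest non-negative solution is x = 759.

759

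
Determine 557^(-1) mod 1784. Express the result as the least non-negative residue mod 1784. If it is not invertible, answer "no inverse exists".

221

gcd(1784, 557) by repeated division:
1784 = 3*557 + 113
557 = 4*113 + 105
113 = 1*105 + 8
105 = 13*8 + 1
8 = 8*1 + 0
gcd = 1, so the inverse exists. Back-substitute:
1 = 105 − 13·8
1 = −13·113 + 14·105
1 = 14·557 − 69·113
1 = −69·1784 + 221·557
So 557·221 ≡ 1 (mod 1784).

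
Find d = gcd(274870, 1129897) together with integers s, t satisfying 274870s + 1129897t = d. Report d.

1

Apply Euclid's algorithm to 1129897 and 274870:
1129897 = 4×274870 + 30417
274870 = 9×30417 + 1117
30417 = 27×1117 + 258
1117 = 4×258 + 85
258 = 3×85 + 3
85 = 28×3 + 1
3 = 3×1 + 0
gcd(274870, 1129897) = 1.
Express as a combination:
1 = 85 − 28·3
1 = −28·258 + 85·85
1 = 85·1117 − 368·258
1 = −368·30417 + 10021·1117
1 = 10021·274870 − 90557·30417
1 = −90557·1129897 + 372249·274870
So 1 = (-90557)·1129897 + (372249)·274870.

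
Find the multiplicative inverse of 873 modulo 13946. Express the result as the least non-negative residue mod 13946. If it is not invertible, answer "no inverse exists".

Apply the Euclidean algorithm to 13946 and 873:
13946 = 15×873 + 851
873 = 1×851 + 22
851 = 38×22 + 15
22 = 1×15 + 7
15 = 2×7 + 1
7 = 7×1 + 0
Since gcd(873, 13946) = 1, back-substitute to write 1 as a combination:
1 = 15 − 2·7
1 = −2·22 + 3·15
1 = 3·851 − 116·22
1 = −116·873 + 119·851
1 = 119·13946 − 1901·873
Thus 873·(-1901) ≡ 1 (mod 13946); reducing, -1901 mod 13946 = 12045.

12045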